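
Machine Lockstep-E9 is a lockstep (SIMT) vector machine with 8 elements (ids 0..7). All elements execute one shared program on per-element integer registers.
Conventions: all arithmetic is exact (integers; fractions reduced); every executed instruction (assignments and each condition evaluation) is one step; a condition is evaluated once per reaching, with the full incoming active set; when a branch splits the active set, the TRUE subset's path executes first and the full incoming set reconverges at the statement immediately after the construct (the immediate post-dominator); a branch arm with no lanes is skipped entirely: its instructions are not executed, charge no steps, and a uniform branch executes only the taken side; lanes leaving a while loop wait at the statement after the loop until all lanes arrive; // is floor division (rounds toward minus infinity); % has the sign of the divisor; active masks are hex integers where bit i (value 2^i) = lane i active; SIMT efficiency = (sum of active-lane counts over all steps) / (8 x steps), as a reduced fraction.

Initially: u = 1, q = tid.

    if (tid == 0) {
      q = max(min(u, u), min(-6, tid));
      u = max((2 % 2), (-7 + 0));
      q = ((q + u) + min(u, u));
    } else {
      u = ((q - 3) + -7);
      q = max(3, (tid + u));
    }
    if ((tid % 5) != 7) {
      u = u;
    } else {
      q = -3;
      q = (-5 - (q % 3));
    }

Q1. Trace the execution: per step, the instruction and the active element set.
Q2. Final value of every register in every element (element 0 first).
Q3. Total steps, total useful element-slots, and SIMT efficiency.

step 0: eval (tid == 0)              0xff
step 1: q <- max(min(u, u), min(-6, tid)) 0x01
step 2: u <- max((2 % 2), (-7 + 0))  0x01
step 3: q <- ((q + u) + min(u, u))   0x01
step 4: u <- ((q - 3) + -7)          0xfe
step 5: q <- max(3, (tid + u))       0xfe
step 6: eval ((tid % 5) != 7)        0xff
step 7: u <- u                       0xff

Answer: 8 steps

u: 0,-9,-8,-7,-6,-5,-4,-3
q: 1,3,3,3,3,3,3,4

steps = 8; useful = 41; efficiency = 41/64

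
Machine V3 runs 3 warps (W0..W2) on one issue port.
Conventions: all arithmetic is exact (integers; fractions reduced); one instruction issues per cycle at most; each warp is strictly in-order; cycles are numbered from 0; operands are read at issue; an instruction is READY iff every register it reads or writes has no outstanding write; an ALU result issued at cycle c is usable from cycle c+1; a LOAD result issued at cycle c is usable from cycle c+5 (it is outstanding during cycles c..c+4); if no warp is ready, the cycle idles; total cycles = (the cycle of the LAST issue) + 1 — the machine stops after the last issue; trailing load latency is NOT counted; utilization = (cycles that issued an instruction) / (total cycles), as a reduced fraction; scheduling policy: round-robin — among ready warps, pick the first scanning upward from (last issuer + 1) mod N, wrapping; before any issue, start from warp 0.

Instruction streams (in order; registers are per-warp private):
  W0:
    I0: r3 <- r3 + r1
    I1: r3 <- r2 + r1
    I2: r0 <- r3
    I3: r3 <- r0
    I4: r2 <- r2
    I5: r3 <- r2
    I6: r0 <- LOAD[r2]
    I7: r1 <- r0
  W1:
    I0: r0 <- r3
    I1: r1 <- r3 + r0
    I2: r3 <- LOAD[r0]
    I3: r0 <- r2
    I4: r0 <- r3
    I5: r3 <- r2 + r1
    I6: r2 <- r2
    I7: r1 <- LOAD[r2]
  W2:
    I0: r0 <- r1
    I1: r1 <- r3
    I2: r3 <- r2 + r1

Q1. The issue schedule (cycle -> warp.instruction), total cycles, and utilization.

cycle 0: W0.I0
cycle 1: W1.I0
cycle 2: W2.I0
cycle 3: W0.I1
cycle 4: W1.I1
cycle 5: W2.I1
cycle 6: W0.I2
cycle 7: W1.I2
cycle 8: W2.I2
cycle 9: W0.I3
cycle 10: W1.I3
cycle 11: W0.I4
cycle 12: W1.I4
cycle 13: W0.I5
cycle 14: W1.I5
cycle 15: W0.I6
cycle 16: W1.I6
cycle 17: W1.I7
cycle 18: idle
cycle 19: idle
cycle 20: W0.I7

Answer: 21 cycles, utilization 19/21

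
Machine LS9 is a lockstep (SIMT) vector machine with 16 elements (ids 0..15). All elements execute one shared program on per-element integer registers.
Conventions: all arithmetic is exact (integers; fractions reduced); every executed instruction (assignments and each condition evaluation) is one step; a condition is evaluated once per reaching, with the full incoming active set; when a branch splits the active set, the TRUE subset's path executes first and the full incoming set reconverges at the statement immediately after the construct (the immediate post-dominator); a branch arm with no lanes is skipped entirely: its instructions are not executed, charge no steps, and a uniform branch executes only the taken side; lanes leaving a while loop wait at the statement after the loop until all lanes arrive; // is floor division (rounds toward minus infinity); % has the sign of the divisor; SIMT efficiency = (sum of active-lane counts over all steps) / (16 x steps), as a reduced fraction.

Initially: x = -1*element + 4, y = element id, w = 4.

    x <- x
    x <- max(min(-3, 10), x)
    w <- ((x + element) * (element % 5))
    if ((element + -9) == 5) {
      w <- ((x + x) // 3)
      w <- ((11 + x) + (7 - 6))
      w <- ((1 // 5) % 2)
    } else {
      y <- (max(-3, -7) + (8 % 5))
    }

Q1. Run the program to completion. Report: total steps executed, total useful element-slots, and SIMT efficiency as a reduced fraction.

Answer: 8 steps, 82 useful, 41/64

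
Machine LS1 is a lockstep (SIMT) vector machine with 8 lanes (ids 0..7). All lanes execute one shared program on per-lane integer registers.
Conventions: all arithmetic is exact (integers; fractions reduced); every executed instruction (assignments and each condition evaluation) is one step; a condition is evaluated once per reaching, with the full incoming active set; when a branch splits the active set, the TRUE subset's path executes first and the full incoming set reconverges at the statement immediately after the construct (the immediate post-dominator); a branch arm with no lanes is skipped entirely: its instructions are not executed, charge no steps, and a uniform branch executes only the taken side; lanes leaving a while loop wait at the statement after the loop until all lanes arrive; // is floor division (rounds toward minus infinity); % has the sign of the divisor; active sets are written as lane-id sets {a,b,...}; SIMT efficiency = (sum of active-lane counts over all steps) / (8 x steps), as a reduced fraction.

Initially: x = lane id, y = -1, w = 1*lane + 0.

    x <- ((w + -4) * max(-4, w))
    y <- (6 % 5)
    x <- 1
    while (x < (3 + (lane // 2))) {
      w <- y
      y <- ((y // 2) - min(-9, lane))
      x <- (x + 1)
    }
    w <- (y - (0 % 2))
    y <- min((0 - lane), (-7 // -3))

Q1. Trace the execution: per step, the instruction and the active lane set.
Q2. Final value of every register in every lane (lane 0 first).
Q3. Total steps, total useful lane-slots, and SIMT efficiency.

step 0: x <- ((w + -4) * max(-4, w)) {0,1,2,3,4,5,6,7}
step 1: y <- (6 % 5)                 {0,1,2,3,4,5,6,7}
step 2: x <- 1                       {0,1,2,3,4,5,6,7}
step 3: eval (x < (3 + (lane // 2))) {0,1,2,3,4,5,6,7}
step 4: w <- y                       {0,1,2,3,4,5,6,7}
step 5: y <- ((y // 2) - min(-9, lane)) {0,1,2,3,4,5,6,7}
step 6: x <- (x + 1)                 {0,1,2,3,4,5,6,7}
step 7: eval (x < (3 + (lane // 2))) {0,1,2,3,4,5,6,7}
step 8: w <- y                       {0,1,2,3,4,5,6,7}
step 9: y <- ((y // 2) - min(-9, lane)) {0,1,2,3,4,5,6,7}
step 10: x <- (x + 1)                 {0,1,2,3,4,5,6,7}
step 11: eval (x < (3 + (lane // 2))) {0,1,2,3,4,5,6,7}
step 12: w <- y                       {2,3,4,5,6,7}
step 13: y <- ((y // 2) - min(-9, lane)) {2,3,4,5,6,7}
step 14: x <- (x + 1)                 {2,3,4,5,6,7}
step 15: eval (x < (3 + (lane // 2))) {2,3,4,5,6,7}
step 16: w <- y                       {4,5,6,7}
step 17: y <- ((y // 2) - min(-9, lane)) {4,5,6,7}
step 18: x <- (x + 1)                 {4,5,6,7}
step 19: eval (x < (3 + (lane // 2))) {4,5,6,7}
step 20: w <- y                       {6,7}
step 21: y <- ((y // 2) - min(-9, lane)) {6,7}
step 22: x <- (x + 1)                 {6,7}
step 23: eval (x < (3 + (lane // 2))) {6,7}
step 24: w <- (y - (0 % 2))           {0,1,2,3,4,5,6,7}
step 25: y <- min((0 - lane), (-7 // -3)) {0,1,2,3,4,5,6,7}

Answer: 26 steps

x: 3,3,4,4,5,5,6,6
y: 0,-1,-2,-3,-4,-5,-6,-7
w: 13,13,15,15,16,16,17,17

steps = 26; useful = 160; efficiency = 160/208 = 10/13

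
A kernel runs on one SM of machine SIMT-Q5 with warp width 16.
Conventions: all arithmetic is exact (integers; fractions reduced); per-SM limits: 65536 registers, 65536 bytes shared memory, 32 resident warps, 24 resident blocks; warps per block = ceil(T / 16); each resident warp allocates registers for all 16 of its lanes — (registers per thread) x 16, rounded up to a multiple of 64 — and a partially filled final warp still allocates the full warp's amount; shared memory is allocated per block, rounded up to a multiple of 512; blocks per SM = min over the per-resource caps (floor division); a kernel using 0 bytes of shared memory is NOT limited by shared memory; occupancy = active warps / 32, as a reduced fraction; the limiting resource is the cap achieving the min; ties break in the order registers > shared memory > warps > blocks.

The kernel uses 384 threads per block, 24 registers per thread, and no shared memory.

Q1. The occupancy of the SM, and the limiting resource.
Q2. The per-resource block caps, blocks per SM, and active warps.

Answer: occupancy 3/4, limited by warps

registers: 7 blocks
shared memory: no limit (kernel uses none)
warps: 1 block
blocks: 24 blocks

Answer: 1 block, 24 active warps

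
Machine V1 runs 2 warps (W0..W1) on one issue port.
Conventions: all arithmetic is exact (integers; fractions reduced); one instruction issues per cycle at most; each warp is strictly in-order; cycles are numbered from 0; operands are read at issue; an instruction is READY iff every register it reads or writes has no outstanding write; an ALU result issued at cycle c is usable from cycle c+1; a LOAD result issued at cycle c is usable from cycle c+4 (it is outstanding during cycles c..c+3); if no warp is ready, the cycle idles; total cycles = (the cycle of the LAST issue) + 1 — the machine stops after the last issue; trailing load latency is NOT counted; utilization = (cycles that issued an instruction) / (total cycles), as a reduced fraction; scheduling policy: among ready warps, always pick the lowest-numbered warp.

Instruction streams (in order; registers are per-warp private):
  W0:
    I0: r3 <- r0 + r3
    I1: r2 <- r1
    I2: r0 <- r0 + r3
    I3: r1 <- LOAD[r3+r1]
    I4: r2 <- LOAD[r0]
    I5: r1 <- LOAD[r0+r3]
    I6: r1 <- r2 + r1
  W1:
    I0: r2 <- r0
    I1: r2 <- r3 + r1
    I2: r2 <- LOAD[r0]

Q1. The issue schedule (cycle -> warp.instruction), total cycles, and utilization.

cycle 0: W0.I0
cycle 1: W0.I1
cycle 2: W0.I2
cycle 3: W0.I3
cycle 4: W0.I4
cycle 5: W1.I0
cycle 6: W1.I1
cycle 7: W0.I5
cycle 8: W1.I2
cycle 9: idle
cycle 10: idle
cycle 11: W0.I6

Answer: 12 cycles, utilization 5/6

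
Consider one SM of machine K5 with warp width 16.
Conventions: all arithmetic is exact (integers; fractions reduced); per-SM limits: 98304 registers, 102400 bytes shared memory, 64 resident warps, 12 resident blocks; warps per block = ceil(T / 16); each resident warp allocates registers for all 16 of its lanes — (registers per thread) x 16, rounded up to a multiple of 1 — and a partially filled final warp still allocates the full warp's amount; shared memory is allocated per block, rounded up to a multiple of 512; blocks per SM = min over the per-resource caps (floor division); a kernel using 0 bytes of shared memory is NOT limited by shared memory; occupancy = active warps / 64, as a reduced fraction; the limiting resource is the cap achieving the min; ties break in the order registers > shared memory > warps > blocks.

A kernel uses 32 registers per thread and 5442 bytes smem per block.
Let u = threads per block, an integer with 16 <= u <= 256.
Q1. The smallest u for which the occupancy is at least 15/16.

Answer: u = 65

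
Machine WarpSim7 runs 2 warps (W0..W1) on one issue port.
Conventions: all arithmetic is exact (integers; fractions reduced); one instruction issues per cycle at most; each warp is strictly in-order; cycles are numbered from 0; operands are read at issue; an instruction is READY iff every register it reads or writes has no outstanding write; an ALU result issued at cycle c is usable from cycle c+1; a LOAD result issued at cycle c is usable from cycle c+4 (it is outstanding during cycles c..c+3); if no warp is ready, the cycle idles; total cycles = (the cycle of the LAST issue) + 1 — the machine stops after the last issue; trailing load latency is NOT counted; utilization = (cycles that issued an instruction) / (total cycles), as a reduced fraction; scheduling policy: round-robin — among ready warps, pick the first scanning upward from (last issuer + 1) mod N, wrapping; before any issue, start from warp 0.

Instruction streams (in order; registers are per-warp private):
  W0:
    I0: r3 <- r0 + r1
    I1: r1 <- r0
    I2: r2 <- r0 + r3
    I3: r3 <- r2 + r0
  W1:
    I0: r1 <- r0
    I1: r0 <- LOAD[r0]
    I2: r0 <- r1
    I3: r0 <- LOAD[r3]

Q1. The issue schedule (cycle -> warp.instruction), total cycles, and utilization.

cycle 0: W0.I0
cycle 1: W1.I0
cycle 2: W0.I1
cycle 3: W1.I1
cycle 4: W0.I2
cycle 5: W0.I3
cycle 6: idle
cycle 7: W1.I2
cycle 8: W1.I3

Answer: 9 cycles, utilization 8/9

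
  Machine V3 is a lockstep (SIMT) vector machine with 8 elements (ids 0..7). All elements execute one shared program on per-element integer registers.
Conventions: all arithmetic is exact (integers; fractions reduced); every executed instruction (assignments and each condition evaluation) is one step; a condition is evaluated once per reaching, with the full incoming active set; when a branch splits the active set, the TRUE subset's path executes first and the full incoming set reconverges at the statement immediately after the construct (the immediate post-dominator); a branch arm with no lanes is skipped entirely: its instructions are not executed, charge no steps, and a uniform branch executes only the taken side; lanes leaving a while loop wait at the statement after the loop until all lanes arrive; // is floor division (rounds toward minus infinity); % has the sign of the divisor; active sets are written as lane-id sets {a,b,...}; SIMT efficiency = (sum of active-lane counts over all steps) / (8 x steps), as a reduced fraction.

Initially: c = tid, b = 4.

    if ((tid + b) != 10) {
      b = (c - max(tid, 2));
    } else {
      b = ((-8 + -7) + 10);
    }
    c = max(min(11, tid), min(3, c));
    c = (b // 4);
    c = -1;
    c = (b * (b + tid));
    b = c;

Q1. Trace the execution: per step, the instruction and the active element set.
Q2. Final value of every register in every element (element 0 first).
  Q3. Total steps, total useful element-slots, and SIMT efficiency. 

step 0: eval ((tid + b) != 10)       {0,1,2,3,4,5,6,7}
step 1: b <- (c - max(tid, 2))       {0,1,2,3,4,5,7}
step 2: b <- ((-8 + -7) + 10)        {6}
step 3: c <- max(min(11, tid), min(3, c)) {0,1,2,3,4,5,6,7}
step 4: c <- (b // 4)                {0,1,2,3,4,5,6,7}
step 5: c <- -1                      {0,1,2,3,4,5,6,7}
step 6: c <- (b * (b + tid))         {0,1,2,3,4,5,6,7}
step 7: b <- c                       {0,1,2,3,4,5,6,7}

Answer: 8 steps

c: 4,0,0,0,0,0,-5,0
b: 4,0,0,0,0,0,-5,0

steps = 8; useful = 56; efficiency = 56/64 = 7/8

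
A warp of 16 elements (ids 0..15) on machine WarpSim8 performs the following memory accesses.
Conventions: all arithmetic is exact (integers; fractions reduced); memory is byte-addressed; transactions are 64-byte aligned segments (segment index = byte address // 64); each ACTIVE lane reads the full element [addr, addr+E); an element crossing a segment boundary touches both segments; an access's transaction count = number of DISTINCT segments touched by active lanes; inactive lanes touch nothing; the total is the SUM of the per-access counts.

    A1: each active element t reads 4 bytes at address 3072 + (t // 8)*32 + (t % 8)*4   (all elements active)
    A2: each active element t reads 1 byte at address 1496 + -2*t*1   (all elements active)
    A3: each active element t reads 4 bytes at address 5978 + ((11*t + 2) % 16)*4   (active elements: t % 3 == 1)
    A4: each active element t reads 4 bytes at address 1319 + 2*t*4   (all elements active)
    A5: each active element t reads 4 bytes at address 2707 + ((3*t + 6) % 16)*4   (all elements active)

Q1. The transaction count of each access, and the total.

A1: 1 transaction
A2: 2 transactions
A3: 2 transactions
A4: 3 transactions
A5: 2 transactions

Answer: 1,2,2,3,2; total 10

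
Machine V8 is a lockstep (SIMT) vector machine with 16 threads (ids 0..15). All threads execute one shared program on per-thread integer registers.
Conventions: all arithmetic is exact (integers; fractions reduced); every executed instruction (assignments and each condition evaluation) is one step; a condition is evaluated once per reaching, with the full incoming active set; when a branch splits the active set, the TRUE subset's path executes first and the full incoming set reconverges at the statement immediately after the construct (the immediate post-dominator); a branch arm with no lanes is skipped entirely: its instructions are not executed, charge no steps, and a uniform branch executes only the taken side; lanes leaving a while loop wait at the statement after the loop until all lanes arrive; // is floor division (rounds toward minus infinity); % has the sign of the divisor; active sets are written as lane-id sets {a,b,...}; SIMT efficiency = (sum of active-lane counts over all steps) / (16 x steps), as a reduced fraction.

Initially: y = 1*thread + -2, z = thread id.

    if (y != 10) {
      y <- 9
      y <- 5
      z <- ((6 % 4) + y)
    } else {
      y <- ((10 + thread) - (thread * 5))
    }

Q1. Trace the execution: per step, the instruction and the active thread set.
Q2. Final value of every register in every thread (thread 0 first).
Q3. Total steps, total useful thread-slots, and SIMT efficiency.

step 0: eval (y != 10)               {0,1,2,3,4,5,6,7,8,9,10,11,12,13,14,15}
step 1: y <- 9                       {0,1,2,3,4,5,6,7,8,9,10,11,13,14,15}
step 2: y <- 5                       {0,1,2,3,4,5,6,7,8,9,10,11,13,14,15}
step 3: z <- ((6 % 4) + y)           {0,1,2,3,4,5,6,7,8,9,10,11,13,14,15}
step 4: y <- ((10 + thread) - (thread * 5)) {12}

Answer: 5 steps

y: 5,5,5,5,5,5,5,5,5,5,5,5,-38,5,5,5
z: 7,7,7,7,7,7,7,7,7,7,7,7,12,7,7,7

steps = 5; useful = 62; efficiency = 62/80 = 31/40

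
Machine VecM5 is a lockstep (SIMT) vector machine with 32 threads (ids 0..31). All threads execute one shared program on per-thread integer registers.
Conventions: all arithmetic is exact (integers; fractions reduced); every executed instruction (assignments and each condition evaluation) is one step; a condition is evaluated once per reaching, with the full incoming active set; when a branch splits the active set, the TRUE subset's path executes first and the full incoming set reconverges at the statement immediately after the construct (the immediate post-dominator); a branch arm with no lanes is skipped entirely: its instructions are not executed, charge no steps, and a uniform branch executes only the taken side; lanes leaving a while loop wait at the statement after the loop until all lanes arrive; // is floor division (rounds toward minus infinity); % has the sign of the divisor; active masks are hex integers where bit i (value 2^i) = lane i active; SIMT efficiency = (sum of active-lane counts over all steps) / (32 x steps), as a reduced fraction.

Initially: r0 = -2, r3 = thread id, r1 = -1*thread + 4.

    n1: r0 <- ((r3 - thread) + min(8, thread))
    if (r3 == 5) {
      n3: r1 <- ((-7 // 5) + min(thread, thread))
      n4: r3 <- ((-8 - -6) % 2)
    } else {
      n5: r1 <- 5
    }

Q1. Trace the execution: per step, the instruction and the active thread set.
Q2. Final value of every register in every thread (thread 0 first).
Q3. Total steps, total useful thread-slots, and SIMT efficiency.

step 0: r0 <- ((r3 - thread) + min(8, thread)) 0xffffffff
step 1: eval (r3 == 5)               0xffffffff
step 2: r1 <- ((-7 // 5) + min(thread, thread)) 0x00000020
step 3: r3 <- ((-8 - -6) % 2)        0x00000020
step 4: r1 <- 5                      0xffffffdf

Answer: 5 steps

r0: 0,1,2,3,4,5,6,7,8,8,8,8,8,8,8,8,8,8,8,8,8,8,8,8,8,8,8,8,8,8,8,8
r3: 0,1,2,3,4,0,6,7,8,9,10,11,12,13,14,15,16,17,18,19,20,21,22,23,24,25,26,27,28,29,30,31
r1: 5,5,5,5,5,3,5,5,5,5,5,5,5,5,5,5,5,5,5,5,5,5,5,5,5,5,5,5,5,5,5,5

steps = 5; useful = 97; efficiency = 97/160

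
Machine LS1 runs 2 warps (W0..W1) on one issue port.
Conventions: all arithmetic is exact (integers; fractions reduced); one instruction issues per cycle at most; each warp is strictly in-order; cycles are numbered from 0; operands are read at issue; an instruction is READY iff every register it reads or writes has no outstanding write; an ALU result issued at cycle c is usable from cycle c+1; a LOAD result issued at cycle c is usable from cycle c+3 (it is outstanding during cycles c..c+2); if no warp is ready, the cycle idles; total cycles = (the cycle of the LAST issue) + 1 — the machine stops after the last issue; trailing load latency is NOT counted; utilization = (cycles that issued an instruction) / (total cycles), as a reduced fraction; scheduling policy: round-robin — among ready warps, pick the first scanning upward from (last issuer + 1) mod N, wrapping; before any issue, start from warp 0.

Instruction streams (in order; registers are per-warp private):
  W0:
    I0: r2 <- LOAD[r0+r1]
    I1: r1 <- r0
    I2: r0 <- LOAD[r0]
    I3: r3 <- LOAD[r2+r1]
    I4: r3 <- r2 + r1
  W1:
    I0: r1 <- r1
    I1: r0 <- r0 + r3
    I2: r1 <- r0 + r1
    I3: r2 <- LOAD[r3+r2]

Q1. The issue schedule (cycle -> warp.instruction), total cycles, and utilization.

cycle 0: W0.I0
cycle 1: W1.I0
cycle 2: W0.I1
cycle 3: W1.I1
cycle 4: W0.I2
cycle 5: W1.I2
cycle 6: W0.I3
cycle 7: W1.I3
cycle 8: idle
cycle 9: W0.I4

Answer: 10 cycles, utilization 9/10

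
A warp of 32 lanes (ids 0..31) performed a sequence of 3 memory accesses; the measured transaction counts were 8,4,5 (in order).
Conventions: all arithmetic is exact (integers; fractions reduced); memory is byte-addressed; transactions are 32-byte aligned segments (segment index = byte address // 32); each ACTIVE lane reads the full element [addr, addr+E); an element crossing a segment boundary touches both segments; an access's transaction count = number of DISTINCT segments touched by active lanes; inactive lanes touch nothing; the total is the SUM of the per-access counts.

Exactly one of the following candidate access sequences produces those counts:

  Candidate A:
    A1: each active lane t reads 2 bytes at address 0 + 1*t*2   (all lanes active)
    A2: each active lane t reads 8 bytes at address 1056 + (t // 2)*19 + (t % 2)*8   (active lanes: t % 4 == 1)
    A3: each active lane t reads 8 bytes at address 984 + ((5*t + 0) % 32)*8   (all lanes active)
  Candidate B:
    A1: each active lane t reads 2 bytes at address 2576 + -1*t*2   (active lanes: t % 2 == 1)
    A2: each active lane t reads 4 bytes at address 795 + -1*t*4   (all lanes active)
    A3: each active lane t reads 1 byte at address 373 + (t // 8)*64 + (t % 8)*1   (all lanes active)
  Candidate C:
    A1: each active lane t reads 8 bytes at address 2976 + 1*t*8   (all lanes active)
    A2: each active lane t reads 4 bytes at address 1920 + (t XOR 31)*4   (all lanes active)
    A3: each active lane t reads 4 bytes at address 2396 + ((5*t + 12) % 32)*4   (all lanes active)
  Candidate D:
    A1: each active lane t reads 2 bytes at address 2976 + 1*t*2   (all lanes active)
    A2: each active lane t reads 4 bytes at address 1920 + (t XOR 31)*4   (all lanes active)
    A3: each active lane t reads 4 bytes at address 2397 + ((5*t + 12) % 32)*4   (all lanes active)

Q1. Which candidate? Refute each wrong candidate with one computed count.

A: A1 gives 2 transactions, not 8
B: A1 gives 3 transactions, not 8
D: A1 gives 2 transactions, not 8
C: all counts match (8,4,5)

Answer: C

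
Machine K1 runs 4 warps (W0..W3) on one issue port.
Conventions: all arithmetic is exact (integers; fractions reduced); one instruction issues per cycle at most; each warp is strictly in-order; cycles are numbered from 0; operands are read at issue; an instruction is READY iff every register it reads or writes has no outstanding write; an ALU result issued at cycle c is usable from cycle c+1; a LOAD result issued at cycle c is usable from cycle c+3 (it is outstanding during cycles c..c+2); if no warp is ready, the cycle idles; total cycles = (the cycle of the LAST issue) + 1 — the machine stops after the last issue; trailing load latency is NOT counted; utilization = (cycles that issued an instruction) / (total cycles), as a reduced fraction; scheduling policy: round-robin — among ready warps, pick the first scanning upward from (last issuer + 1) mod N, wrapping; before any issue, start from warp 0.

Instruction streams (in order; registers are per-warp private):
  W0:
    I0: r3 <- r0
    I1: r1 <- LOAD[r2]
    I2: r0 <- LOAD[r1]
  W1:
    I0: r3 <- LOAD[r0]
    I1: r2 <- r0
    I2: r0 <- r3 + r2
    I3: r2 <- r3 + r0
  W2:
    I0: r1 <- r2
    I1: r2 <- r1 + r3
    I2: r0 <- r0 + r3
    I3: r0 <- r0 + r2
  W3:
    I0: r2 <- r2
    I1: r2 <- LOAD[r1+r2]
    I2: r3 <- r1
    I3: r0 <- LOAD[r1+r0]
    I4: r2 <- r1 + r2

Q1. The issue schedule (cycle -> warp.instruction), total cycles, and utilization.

cycle 0: W0.I0
cycle 1: W1.I0
cycle 2: W2.I0
cycle 3: W3.I0
cycle 4: W0.I1
cycle 5: W1.I1
cycle 6: W2.I1
cycle 7: W3.I1
cycle 8: W0.I2
cycle 9: W1.I2
cycle 10: W2.I2
cycle 11: W3.I2
cycle 12: W1.I3
cycle 13: W2.I3
cycle 14: W3.I3
cycle 15: W3.I4

Answer: 16 cycles, utilization 1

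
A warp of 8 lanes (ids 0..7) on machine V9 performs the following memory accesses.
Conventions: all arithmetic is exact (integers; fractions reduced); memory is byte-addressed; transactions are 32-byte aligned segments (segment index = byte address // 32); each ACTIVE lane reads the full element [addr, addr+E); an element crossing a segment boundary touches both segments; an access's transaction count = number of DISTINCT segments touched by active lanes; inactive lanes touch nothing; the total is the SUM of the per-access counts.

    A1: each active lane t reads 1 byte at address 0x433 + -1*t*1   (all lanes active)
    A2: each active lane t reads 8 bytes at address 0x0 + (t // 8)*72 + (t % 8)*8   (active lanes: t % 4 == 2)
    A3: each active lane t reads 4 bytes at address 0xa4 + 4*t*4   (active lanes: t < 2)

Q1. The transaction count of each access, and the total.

A1: 1 transaction
A2: 2 transactions
A3: 1 transaction

Answer: 1,2,1; total 4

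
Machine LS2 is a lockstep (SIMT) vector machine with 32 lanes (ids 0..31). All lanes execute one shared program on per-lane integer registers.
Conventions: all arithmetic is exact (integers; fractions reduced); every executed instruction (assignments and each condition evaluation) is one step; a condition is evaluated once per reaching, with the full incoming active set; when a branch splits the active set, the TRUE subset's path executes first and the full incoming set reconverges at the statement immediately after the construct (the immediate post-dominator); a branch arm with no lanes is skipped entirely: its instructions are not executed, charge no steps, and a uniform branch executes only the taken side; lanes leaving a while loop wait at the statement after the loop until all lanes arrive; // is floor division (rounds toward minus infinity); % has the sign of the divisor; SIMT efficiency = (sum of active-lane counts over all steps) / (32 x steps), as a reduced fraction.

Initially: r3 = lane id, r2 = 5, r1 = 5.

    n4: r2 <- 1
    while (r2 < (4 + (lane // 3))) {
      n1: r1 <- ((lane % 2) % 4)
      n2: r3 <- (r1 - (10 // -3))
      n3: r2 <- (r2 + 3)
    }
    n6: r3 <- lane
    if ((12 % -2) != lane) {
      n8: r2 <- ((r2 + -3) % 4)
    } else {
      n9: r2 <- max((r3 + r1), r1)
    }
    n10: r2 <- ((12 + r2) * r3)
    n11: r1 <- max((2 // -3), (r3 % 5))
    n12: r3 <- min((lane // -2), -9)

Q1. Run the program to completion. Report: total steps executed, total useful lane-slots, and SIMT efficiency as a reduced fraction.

Answer: 29 steps, 632 useful, 79/116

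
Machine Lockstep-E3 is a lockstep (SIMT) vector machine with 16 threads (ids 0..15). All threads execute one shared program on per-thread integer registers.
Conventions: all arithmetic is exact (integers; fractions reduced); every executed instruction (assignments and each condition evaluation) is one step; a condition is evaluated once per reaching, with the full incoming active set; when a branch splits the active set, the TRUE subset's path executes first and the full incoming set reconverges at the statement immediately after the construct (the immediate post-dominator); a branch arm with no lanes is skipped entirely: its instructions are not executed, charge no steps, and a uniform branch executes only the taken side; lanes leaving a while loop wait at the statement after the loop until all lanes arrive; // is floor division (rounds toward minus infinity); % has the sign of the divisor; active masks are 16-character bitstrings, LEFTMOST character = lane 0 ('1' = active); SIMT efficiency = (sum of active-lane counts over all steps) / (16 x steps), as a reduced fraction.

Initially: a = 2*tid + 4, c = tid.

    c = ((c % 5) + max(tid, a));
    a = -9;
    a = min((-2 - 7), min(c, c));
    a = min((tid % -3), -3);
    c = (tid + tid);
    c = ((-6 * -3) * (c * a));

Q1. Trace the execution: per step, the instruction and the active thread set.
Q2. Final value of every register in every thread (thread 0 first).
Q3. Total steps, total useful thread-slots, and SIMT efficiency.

step 0: c <- ((c % 5) + max(tid, a)) 1111111111111111
step 1: a <- -9                      1111111111111111
step 2: a <- min((-2 - 7), min(c, c)) 1111111111111111
step 3: a <- min((tid % -3), -3)     1111111111111111
step 4: c <- (tid + tid)             1111111111111111
step 5: c <- ((-6 * -3) * (c * a))   1111111111111111

Answer: 6 steps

a: -3,-3,-3,-3,-3,-3,-3,-3,-3,-3,-3,-3,-3,-3,-3,-3
c: 0,-108,-216,-324,-432,-540,-648,-756,-864,-972,-1080,-1188,-1296,-1404,-1512,-1620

steps = 6; useful = 96; efficiency = 96/96 = 1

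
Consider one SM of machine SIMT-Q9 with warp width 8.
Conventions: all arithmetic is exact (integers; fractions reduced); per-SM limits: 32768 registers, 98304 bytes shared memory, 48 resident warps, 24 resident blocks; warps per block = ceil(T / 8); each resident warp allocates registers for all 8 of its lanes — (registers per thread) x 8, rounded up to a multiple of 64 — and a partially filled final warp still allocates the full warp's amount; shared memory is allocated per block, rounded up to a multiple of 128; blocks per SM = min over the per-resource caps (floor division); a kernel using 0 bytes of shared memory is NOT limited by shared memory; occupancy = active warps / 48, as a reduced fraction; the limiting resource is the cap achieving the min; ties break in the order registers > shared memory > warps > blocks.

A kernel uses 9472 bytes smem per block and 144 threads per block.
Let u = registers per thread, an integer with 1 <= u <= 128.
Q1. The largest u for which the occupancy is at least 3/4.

Answer: u = 112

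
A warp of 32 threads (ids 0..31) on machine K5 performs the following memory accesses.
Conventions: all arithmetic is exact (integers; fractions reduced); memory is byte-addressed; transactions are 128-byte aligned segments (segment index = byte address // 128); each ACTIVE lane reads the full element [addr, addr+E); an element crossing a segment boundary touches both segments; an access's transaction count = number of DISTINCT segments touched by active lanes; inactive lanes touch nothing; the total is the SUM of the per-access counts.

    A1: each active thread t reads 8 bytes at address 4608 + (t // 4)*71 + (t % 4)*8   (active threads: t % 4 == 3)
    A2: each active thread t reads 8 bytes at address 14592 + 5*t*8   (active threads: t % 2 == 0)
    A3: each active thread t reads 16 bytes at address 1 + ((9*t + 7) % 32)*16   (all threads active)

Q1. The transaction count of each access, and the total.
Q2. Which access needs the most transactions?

A1: 5 transactions
A2: 10 transactions
A3: 5 transactions

Answer: 5,10,5; total 20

Answer: A2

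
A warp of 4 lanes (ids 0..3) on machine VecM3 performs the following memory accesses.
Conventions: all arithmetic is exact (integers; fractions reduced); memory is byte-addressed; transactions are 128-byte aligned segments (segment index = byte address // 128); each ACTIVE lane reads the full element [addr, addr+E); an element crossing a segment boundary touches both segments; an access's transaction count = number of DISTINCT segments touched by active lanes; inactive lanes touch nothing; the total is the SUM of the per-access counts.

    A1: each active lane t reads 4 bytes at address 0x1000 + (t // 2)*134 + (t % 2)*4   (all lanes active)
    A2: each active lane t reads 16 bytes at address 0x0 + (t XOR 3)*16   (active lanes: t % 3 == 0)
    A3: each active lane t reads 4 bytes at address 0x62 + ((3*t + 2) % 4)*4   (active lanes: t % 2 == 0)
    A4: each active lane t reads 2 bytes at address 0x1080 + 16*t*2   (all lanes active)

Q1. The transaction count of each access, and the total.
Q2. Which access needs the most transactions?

A1: 2 transactions
A2: 1 transaction
A3: 1 transaction
A4: 1 transaction

Answer: 2,1,1,1; total 5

Answer: A1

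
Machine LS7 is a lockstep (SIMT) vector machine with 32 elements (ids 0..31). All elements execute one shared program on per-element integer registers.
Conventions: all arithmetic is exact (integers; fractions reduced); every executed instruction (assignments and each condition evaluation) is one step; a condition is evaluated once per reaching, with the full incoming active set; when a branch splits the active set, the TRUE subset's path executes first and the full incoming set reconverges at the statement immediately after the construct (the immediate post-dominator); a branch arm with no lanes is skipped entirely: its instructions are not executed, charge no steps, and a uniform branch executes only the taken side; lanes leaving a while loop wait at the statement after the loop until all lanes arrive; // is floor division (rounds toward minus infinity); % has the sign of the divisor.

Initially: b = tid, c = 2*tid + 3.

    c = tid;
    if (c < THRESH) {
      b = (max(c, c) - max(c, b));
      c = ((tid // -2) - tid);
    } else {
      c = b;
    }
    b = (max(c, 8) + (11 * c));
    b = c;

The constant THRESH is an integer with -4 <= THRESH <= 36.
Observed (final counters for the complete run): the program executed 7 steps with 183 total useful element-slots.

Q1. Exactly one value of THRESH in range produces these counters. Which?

Answer: THRESH = 23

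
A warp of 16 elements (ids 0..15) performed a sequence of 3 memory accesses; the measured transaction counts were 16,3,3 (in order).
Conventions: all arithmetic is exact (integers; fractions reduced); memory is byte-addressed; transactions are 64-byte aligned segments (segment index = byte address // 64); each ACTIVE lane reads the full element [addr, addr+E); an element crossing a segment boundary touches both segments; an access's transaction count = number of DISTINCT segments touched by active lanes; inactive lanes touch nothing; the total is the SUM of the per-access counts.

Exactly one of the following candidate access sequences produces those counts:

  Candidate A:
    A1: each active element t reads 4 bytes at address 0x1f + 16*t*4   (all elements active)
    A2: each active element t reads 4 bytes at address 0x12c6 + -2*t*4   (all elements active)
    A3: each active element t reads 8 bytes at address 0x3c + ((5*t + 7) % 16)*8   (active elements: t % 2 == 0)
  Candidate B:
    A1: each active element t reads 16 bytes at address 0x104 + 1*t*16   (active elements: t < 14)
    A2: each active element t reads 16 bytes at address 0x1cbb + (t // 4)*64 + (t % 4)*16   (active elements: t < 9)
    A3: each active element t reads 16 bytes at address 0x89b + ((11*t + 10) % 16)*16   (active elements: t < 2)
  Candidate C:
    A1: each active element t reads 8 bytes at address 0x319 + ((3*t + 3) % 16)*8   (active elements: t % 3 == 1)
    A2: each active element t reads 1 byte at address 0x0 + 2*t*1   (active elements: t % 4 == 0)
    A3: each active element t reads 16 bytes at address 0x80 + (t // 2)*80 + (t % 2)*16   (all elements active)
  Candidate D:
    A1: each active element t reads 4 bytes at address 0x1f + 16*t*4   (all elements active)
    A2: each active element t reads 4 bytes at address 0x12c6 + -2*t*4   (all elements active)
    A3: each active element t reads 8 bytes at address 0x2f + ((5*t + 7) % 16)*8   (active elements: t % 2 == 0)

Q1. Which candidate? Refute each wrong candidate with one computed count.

A: A3 gives 2 transactions, not 3
B: A1 gives 4 transactions, not 16
C: A1 gives 3 transactions, not 16
D: all counts match (16,3,3)

Answer: D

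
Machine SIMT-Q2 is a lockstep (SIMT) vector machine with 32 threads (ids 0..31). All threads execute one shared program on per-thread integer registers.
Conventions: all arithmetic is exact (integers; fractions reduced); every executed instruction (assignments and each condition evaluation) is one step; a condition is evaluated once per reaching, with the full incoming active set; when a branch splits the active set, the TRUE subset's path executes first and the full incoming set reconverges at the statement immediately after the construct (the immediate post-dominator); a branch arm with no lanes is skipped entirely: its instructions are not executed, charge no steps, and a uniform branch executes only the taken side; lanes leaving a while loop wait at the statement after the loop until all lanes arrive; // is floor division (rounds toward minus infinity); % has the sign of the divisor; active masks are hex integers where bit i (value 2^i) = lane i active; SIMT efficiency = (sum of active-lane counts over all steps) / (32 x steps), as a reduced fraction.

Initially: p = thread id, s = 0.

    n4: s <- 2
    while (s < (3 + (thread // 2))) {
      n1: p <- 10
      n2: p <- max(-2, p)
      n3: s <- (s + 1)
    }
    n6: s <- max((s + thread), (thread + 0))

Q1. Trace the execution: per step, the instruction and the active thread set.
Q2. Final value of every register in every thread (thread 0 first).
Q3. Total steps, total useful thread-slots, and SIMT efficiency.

step 0: s <- 2                       0xffffffff
step 1: eval (s < (3 + (thread // 2))) 0xffffffff
step 2: p <- 10                      0xffffffff
step 3: p <- max(-2, p)              0xffffffff
step 4: s <- (s + 1)                 0xffffffff
step 5: eval (s < (3 + (thread // 2))) 0xffffffff
step 6: p <- 10                      0xfffffffc
step 7: p <- max(-2, p)              0xfffffffc
step 8: s <- (s + 1)                 0xfffffffc
step 9: eval (s < (3 + (thread // 2))) 0xfffffffc
step 10: p <- 10                      0xfffffff0
step 11: p <- max(-2, p)              0xfffffff0
step 12: s <- (s + 1)                 0xfffffff0
step 13: eval (s < (3 + (thread // 2))) 0xfffffff0
step 14: p <- 10                      0xffffffc0
step 15: p <- max(-2, p)              0xffffffc0
step 16: s <- (s + 1)                 0xffffffc0
step 17: eval (s < (3 + (thread // 2))) 0xffffffc0
step 18: p <- 10                      0xffffff00
step 19: p <- max(-2, p)              0xffffff00
step 20: s <- (s + 1)                 0xffffff00
step 21: eval (s < (3 + (thread // 2))) 0xffffff00
step 22: p <- 10                      0xfffffc00
step 23: p <- max(-2, p)              0xfffffc00
step 24: s <- (s + 1)                 0xfffffc00
step 25: eval (s < (3 + (thread // 2))) 0xfffffc00
step 26: p <- 10                      0xfffff000
step 27: p <- max(-2, p)              0xfffff000
step 28: s <- (s + 1)                 0xfffff000
step 29: eval (s < (3 + (thread // 2))) 0xfffff000
step 30: p <- 10                      0xffffc000
step 31: p <- max(-2, p)              0xffffc000
step 32: s <- (s + 1)                 0xffffc000
step 33: eval (s < (3 + (thread // 2))) 0xffffc000
step 34: p <- 10                      0xffff0000
step 35: p <- max(-2, p)              0xffff0000
step 36: s <- (s + 1)                 0xffff0000
step 37: eval (s < (3 + (thread // 2))) 0xffff0000
step 38: p <- 10                      0xfffc0000
step 39: p <- max(-2, p)              0xfffc0000
step 40: s <- (s + 1)                 0xfffc0000
step 41: eval (s < (3 + (thread // 2))) 0xfffc0000
step 42: p <- 10                      0xfff00000
step 43: p <- max(-2, p)              0xfff00000
step 44: s <- (s + 1)                 0xfff00000
step 45: eval (s < (3 + (thread // 2))) 0xfff00000
step 46: p <- 10                      0xffc00000
step 47: p <- max(-2, p)              0xffc00000
step 48: s <- (s + 1)                 0xffc00000
step 49: eval (s < (3 + (thread // 2))) 0xffc00000
step 50: p <- 10                      0xff000000
step 51: p <- max(-2, p)              0xff000000
step 52: s <- (s + 1)                 0xff000000
step 53: eval (s < (3 + (thread // 2))) 0xff000000
step 54: p <- 10                      0xfc000000
step 55: p <- max(-2, p)              0xfc000000
step 56: s <- (s + 1)                 0xfc000000
step 57: eval (s < (3 + (thread // 2))) 0xfc000000
step 58: p <- 10                      0xf0000000
step 59: p <- max(-2, p)              0xf0000000
step 60: s <- (s + 1)                 0xf0000000
step 61: eval (s < (3 + (thread // 2))) 0xf0000000
step 62: p <- 10                      0xc0000000
step 63: p <- max(-2, p)              0xc0000000
step 64: s <- (s + 1)                 0xc0000000
step 65: eval (s < (3 + (thread // 2))) 0xc0000000
step 66: s <- max((s + thread), (thread + 0)) 0xffffffff

Answer: 67 steps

p: 10,10,10,10,10,10,10,10,10,10,10,10,10,10,10,10,10,10,10,10,10,10,10,10,10,10,10,10,10,10,10,10
s: 3,4,6,7,9,10,12,13,15,16,18,19,21,22,24,25,27,28,30,31,33,34,36,37,39,40,42,43,45,46,48,49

steps = 67; useful = 1184; efficiency = 1184/2144 = 37/67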